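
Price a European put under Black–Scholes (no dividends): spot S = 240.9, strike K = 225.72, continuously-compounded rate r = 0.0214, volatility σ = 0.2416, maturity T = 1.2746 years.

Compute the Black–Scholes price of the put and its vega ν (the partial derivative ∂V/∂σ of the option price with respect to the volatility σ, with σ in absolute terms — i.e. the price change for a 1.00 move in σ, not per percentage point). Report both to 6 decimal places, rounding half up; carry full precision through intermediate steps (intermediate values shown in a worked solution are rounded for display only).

price = 15.761807
ν = 96.925819

σ√T = 0.2416·√1.2746 = 0.272762
d₁ = (ln(S/K) + (r+σ²/2)T) / (σ√T) = (ln(240.9/225.72) + (0.0214+0.2416²/2)·1.2746) / 0.272762 = (0.065087 + 0.064476) / 0.272762 = 0.475002
d₂ = d₁ − σ√T = 0.475002 − 0.272762 = 0.202240
e^{−rT} = e^{−0.0214·1.2746} = 0.973092
N(−d₁) = 0.317393,  N(−d₂) = 0.419864
Put price V = K·e^{−rT}·N(−d₂) − S·N(−d₁) = 92.221691 − 76.459884 = 15.761807
φ(d₁) = (1/√(2π))·e^{−d₁²/2} = 0.356382
ν = S·φ(d₁)·√T = 96.925819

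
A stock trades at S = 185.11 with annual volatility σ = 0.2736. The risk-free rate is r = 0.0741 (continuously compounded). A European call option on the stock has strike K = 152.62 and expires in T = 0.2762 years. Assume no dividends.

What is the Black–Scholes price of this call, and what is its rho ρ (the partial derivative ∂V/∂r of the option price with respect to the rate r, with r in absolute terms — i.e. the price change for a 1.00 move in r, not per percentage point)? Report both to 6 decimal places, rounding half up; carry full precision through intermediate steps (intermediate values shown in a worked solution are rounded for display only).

price = 36.306612
ρ = 38.042121

σ√T = 0.2736·√0.2762 = 0.143790
d₁ = (ln(S/K) + (r+σ²/2)T) / (σ√T) = (ln(185.11/152.62) + (0.0741+0.2736²/2)·0.2762) / 0.143790 = (0.192999 + 0.030804) / 0.143790 = 1.556462
d₂ = d₁ − σ√T = 1.556462 − 0.143790 = 1.412672
e^{−rT} = e^{−0.0741·0.2762} = 0.979742
N(d₁) = 0.940201,  N(d₂) = 0.921124
Call price V = S·N(d₁) − K·e^{−rT}·N(d₂) = 174.040575 − 137.733963 = 36.306612
ρ = K·T·e^{−rT}·N(d₂) = 38.042121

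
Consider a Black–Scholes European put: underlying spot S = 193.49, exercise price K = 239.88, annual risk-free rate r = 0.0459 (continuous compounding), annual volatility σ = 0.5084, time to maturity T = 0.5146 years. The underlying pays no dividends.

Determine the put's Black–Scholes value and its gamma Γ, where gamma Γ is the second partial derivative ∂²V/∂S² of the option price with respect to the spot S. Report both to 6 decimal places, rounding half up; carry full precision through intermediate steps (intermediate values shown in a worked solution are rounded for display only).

σ√T = 0.5084·√0.5146 = 0.364704
d₁ = (ln(S/K) + (r+σ²/2)T) / (σ√T) = (ln(193.49/239.88) + (0.0459+0.5084²/2)·0.5146) / 0.364704 = (-0.214913 + 0.090125) / 0.364704 = -0.342163
d₂ = d₁ − σ√T = -0.342163 − 0.364704 = -0.706867
e^{−rT} = e^{−0.0459·0.5146} = 0.976657
N(−d₁) = 0.633886,  N(−d₂) = 0.760176
Put price V = K·e^{−rT}·N(−d₂) − S·N(−d₁) = 178.094226 − 122.650613 = 55.443613
φ(d₁) = (1/√(2π))·e^{−d₁²/2} = 0.376259
Γ = φ(d₁) / (S·σ·√T) = 0.005332

price = 55.443613
Γ = 0.005332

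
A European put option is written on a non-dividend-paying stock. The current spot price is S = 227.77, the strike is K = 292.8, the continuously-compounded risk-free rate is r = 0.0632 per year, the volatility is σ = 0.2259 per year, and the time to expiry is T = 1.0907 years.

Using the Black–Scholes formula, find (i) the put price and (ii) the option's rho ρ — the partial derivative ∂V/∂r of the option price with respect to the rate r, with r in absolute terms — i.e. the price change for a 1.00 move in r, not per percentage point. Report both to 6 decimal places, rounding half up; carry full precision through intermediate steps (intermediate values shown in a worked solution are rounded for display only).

price = 52.923131
ρ = -242.449510

σ√T = 0.2259·√1.0907 = 0.235922
d₁ = (ln(S/K) + (r+σ²/2)T) / (σ√T) = (ln(227.77/292.8) + (0.0632+0.2259²/2)·1.0907) / 0.235922 = (-0.251153 + 0.096762) / 0.235922 = -0.654417
d₂ = d₁ − σ√T = -0.654417 − 0.235922 = -0.890339
e^{−rT} = e^{−0.0632·1.0907} = 0.933390
N(−d₁) = 0.743578,  N(−d₂) = 0.813358
Put price V = K·e^{−rT}·N(−d₂) − S·N(−d₁) = 222.287990 − 169.364859 = 52.923131
ρ = −K·T·e^{−rT}·N(−d₂) = -242.449510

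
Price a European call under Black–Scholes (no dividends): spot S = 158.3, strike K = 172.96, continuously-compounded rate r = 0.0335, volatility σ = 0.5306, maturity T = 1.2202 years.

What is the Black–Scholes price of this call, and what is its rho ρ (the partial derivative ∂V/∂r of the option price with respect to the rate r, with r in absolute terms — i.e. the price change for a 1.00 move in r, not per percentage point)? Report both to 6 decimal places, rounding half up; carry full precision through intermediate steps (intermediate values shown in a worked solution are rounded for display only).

price = 33.636750
ρ = 71.726685

σ√T = 0.5306·√1.2202 = 0.586115
d₁ = (ln(S/K) + (r+σ²/2)T) / (σ√T) = (ln(158.3/172.96) + (0.0335+0.5306²/2)·1.2202) / 0.586115 = (-0.088568 + 0.212642) / 0.586115 = 0.211688
d₂ = d₁ − σ√T = 0.211688 − 0.586115 = -0.374427
e^{−rT} = e^{−0.0335·1.2202} = 0.959947
N(d₁) = 0.583825,  N(d₂) = 0.354043
Call price V = S·N(d₁) − K·e^{−rT}·N(d₂) = 92.419478 − 58.782728 = 33.636750
ρ = K·T·e^{−rT}·N(d₂) = 71.726685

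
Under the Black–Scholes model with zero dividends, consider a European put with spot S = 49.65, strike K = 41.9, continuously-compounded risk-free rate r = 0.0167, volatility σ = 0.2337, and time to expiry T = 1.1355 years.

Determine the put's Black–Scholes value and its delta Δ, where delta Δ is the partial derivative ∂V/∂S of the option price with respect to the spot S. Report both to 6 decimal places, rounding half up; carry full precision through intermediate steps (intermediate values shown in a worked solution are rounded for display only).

price = 1.449883
Δ = -0.188846

σ√T = 0.2337·√1.1355 = 0.249030
d₁ = (ln(S/K) + (r+σ²/2)T) / (σ√T) = (ln(49.65/41.9) + (0.0167+0.2337²/2)·1.1355) / 0.249030 = (0.169713 + 0.049971) / 0.249030 = 0.882155
d₂ = d₁ − σ√T = 0.882155 − 0.249030 = 0.633125
e^{−rT} = e^{−0.0167·1.1355} = 0.981216
N(−d₁) = 0.188846,  N(−d₂) = 0.263326
Put price V = K·e^{−rT}·N(−d₂) − S·N(−d₁) = 10.826106 − 9.376223 = 1.449883
Δ = −N(−d₁) = -0.188846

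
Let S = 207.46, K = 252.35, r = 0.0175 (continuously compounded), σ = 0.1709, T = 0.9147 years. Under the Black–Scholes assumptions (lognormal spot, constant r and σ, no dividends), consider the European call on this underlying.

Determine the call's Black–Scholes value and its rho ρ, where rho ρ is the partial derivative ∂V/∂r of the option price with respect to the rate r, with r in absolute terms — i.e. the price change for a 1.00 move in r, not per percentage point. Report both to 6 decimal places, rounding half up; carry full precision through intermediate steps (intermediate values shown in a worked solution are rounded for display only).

σ√T = 0.1709·√0.9147 = 0.163449
d₁ = (ln(S/K) + (r+σ²/2)T) / (σ√T) = (ln(207.46/252.35) + (0.0175+0.1709²/2)·0.9147) / 0.163449 = (-0.195878 + 0.029365) / 0.163449 = -1.018751
d₂ = d₁ − σ√T = -1.018751 − 0.163449 = -1.182200
e^{−rT} = e^{−0.0175·0.9147} = 0.984120
N(d₁) = 0.154161,  N(d₂) = 0.118563
Call price V = S·N(d₁) − K·e^{−rT}·N(d₂) = 31.982164 − 29.444325 = 2.537839
ρ = K·T·e^{−rT}·N(d₂) = 26.932724

price = 2.537839
ρ = 26.932724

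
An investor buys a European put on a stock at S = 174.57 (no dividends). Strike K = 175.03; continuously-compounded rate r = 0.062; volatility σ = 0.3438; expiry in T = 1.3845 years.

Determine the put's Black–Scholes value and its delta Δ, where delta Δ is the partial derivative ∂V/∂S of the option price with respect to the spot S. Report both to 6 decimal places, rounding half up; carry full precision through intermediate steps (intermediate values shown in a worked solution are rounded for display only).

price = 20.454375
Δ = -0.341654

σ√T = 0.3438·√1.3845 = 0.404532
d₁ = (ln(S/K) + (r+σ²/2)T) / (σ√T) = (ln(174.57/175.03) + (0.062+0.3438²/2)·1.3845) / 0.404532 = (-0.002632 + 0.167662) / 0.404532 = 0.407954
d₂ = d₁ − σ√T = 0.407954 − 0.404532 = 0.003423
e^{−rT} = e^{−0.062·1.3845} = 0.917742
N(−d₁) = 0.341654,  N(−d₂) = 0.498635
Put price V = K·e^{−rT}·N(−d₂) − S·N(−d₁) = 80.096859 − 59.642484 = 20.454375
Δ = −N(−d₁) = -0.341654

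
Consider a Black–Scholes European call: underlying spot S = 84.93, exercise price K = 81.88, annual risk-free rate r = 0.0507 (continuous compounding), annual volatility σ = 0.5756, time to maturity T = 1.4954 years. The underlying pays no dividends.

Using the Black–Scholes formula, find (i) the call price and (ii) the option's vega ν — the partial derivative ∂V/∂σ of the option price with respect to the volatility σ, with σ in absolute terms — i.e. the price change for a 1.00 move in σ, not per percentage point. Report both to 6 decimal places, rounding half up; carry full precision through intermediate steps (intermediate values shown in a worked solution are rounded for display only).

σ√T = 0.5756·√1.4954 = 0.703881
d₁ = (ln(S/K) + (r+σ²/2)T) / (σ√T) = (ln(84.93/81.88) + (0.0507+0.5756²/2)·1.4954) / 0.703881 = (0.036573 + 0.323541) / 0.703881 = 0.511612
d₂ = d₁ − σ√T = 0.511612 − 0.703881 = -0.192270
e^{−rT} = e^{−0.0507·1.4954} = 0.926986
N(d₁) = 0.695539,  N(d₂) = 0.423765
Call price V = S·N(d₁) − K·e^{−rT}·N(d₂) = 59.072092 − 32.164483 = 26.907608
φ(d₁) = (1/√(2π))·e^{−d₁²/2} = 0.350004
ν = S·φ(d₁)·√T = 36.350665

price = 26.907608
ν = 36.350665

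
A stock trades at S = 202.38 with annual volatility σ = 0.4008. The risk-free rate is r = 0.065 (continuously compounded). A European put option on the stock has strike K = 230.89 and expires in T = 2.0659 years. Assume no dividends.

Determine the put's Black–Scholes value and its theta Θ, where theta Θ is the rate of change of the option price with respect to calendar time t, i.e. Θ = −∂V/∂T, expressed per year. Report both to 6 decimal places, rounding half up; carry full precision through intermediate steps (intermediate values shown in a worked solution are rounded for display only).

σ√T = 0.4008·√2.0659 = 0.576079
d₁ = (ln(S/K) + (r+σ²/2)T) / (σ√T) = (ln(202.38/230.89) + (0.065+0.4008²/2)·2.0659) / 0.576079 = (-0.131794 + 0.300217) / 0.576079 = 0.292361
d₂ = d₁ − σ√T = 0.292361 − 0.576079 = -0.283719
e^{−rT} = e^{−0.065·2.0659} = 0.874342
N(−d₁) = 0.385005,  N(−d₂) = 0.611687
Put price V = K·e^{−rT}·N(−d₂) − S·N(−d₁) = 123.485459 − 77.917401 = 45.568058
φ(d₁) = (1/√(2π))·e^{−d₁²/2} = 0.382252
Θ = −S·φ(d₁)·σ/(2√T) + r·K·e^{−rT}·N(−d₂) = −10.785993 + 8.026555 = -2.759438

price = 45.568058
Θ = -2.759438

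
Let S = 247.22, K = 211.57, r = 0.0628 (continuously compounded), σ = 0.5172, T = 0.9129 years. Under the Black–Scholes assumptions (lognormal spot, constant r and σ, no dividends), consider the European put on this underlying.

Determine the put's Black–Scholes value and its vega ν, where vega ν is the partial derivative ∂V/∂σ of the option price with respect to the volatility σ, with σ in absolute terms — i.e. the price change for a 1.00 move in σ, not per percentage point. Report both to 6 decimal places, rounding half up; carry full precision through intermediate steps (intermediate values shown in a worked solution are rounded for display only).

price = 23.791381
ν = 74.872317

σ√T = 0.5172·√0.9129 = 0.494163
d₁ = (ln(S/K) + (r+σ²/2)T) / (σ√T) = (ln(247.22/211.57) + (0.0628+0.5172²/2)·0.9129) / 0.494163 = (0.155723 + 0.179429) / 0.494163 = 0.678220
d₂ = d₁ − σ√T = 0.678220 − 0.494163 = 0.184057
e^{−rT} = e^{−0.0628·0.9129} = 0.944282
N(−d₁) = 0.248816,  N(−d₂) = 0.426984
Put price V = K·e^{−rT}·N(−d₂) − S·N(−d₁) = 85.303673 − 61.512292 = 23.791381
φ(d₁) = (1/√(2π))·e^{−d₁²/2} = 0.316976
ν = S·φ(d₁)·√T = 74.872317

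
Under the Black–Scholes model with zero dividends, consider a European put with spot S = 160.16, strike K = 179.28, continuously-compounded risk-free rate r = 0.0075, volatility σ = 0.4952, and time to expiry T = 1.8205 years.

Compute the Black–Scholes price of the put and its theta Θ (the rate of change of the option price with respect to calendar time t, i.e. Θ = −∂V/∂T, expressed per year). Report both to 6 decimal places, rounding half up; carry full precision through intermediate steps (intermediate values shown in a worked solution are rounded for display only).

σ√T = 0.4952·√1.8205 = 0.668153
d₁ = (ln(S/K) + (r+σ²/2)T) / (σ√T) = (ln(160.16/179.28) + (0.0075+0.4952²/2)·1.8205) / 0.668153 = (-0.112776 + 0.236868) / 0.668153 = 0.185725
d₂ = d₁ − σ√T = 0.185725 − 0.668153 = -0.482428
e^{−rT} = e^{−0.0075·1.8205} = 0.986439
N(−d₁) = 0.426330,  N(−d₂) = 0.685249
Put price V = K·e^{−rT}·N(−d₂) − S·N(−d₁) = 121.185489 − 68.281068 = 52.904422
φ(d₁) = (1/√(2π))·e^{−d₁²/2} = 0.392121
Θ = −S·φ(d₁)·σ/(2√T) + r·K·e^{−rT}·N(−d₂) = −11.524689 + 0.908891 = -10.615798

price = 52.904422
Θ = -10.615798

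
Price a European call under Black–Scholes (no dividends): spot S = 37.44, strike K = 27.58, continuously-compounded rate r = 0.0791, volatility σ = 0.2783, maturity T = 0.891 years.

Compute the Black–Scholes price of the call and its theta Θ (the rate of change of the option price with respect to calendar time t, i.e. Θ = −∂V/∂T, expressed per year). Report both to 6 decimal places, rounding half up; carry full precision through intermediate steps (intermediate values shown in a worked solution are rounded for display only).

price = 12.013658
Θ = -2.485411

σ√T = 0.2783·√0.891 = 0.262695
d₁ = (ln(S/K) + (r+σ²/2)T) / (σ√T) = (ln(37.44/27.58) + (0.0791+0.2783²/2)·0.891) / 0.262695 = (0.305649 + 0.104982) / 0.262695 = 1.563147
d₂ = d₁ − σ√T = 1.563147 − 0.262695 = 1.300452
e^{−rT} = e^{−0.0791·0.891} = 0.931948
N(d₁) = 0.940991,  N(d₂) = 0.903277
Call price V = S·N(d₁) − K·e^{−rT}·N(d₂) = 35.230704 − 23.217046 = 12.013658
φ(d₁) = (1/√(2π))·e^{−d₁²/2} = 0.117578
Θ = −S·φ(d₁)·σ/(2√T) − r·K·e^{−rT}·N(d₂) = −0.648942 − 1.836468 = -2.485411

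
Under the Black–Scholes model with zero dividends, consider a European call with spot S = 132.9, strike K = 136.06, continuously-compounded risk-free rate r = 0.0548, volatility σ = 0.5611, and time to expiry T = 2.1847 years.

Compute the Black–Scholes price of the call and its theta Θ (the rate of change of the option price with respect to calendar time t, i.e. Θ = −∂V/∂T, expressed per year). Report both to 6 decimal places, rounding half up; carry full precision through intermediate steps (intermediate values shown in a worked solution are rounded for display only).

price = 47.137149
Θ = -11.272475

σ√T = 0.5611·√2.1847 = 0.829347
d₁ = (ln(S/K) + (r+σ²/2)T) / (σ√T) = (ln(132.9/136.06) + (0.0548+0.5611²/2)·2.1847) / 0.829347 = (-0.023499 + 0.463630) / 0.829347 = 0.530696
d₂ = d₁ − σ√T = 0.530696 − 0.829347 = -0.298651
e^{−rT} = e^{−0.0548·2.1847} = 0.887167
N(d₁) = 0.702185,  N(d₂) = 0.382603
Call price V = S·N(d₁) − K·e^{−rT}·N(d₂) = 93.320400 − 46.183250 = 47.137149
φ(d₁) = (1/√(2π))·e^{−d₁²/2} = 0.346540
Θ = −S·φ(d₁)·σ/(2√T) − r·K·e^{−rT}·N(d₂) = −8.741633 − 2.530842 = -11.272475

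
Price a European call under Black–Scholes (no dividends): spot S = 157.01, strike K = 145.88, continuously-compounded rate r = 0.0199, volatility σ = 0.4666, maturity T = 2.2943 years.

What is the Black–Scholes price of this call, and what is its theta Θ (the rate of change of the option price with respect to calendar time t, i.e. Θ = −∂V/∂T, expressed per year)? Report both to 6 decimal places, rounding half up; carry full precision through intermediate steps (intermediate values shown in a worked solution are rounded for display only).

price = 50.305564
Θ = -9.602374

σ√T = 0.4666·√2.2943 = 0.706757
d₁ = (ln(S/K) + (r+σ²/2)T) / (σ√T) = (ln(157.01/145.88) + (0.0199+0.4666²/2)·2.2943) / 0.706757 = (0.073525 + 0.295409) / 0.706757 = 0.522010
d₂ = d₁ − σ√T = 0.522010 − 0.706757 = -0.184746
e^{−rT} = e^{−0.0199·2.2943} = 0.955370
N(d₁) = 0.699168,  N(d₂) = 0.426714
Call price V = S·N(d₁) − K·e^{−rT}·N(d₂) = 109.776427 − 59.470863 = 50.305564
φ(d₁) = (1/√(2π))·e^{−d₁²/2} = 0.348128
Θ = −S·φ(d₁)·σ/(2√T) − r·K·e^{−rT}·N(d₂) = −8.418904 − 1.183470 = -9.602374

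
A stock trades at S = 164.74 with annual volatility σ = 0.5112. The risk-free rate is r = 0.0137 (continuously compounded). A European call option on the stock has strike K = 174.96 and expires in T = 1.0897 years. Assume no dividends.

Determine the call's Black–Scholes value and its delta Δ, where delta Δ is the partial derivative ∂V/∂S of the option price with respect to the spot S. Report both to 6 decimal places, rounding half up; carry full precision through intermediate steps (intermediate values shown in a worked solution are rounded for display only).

σ√T = 0.5112·√1.0897 = 0.533635
d₁ = (ln(S/K) + (r+σ²/2)T) / (σ√T) = (ln(164.74/174.96) + (0.0137+0.5112²/2)·1.0897) / 0.533635 = (-0.060189 + 0.157312) / 0.533635 = 0.182003
d₂ = d₁ − σ√T = 0.182003 − 0.533635 = -0.351632
e^{−rT} = e^{−0.0137·1.0897} = 0.985182
N(d₁) = 0.572210,  N(d₂) = 0.362557
Call price V = S·N(d₁) − K·e^{−rT}·N(d₂) = 94.265842 − 62.493042 = 31.772801
Δ = N(d₁) = 0.572210

price = 31.772801
Δ = 0.572210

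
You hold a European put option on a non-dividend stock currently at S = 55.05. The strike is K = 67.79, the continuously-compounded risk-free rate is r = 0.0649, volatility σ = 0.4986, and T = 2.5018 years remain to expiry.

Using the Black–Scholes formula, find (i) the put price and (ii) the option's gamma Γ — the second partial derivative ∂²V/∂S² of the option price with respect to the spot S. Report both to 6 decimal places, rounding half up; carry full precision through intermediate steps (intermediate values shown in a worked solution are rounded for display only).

σ√T = 0.4986·√2.5018 = 0.788640
d₁ = (ln(S/K) + (r+σ²/2)T) / (σ√T) = (ln(55.05/67.79) + (0.0649+0.4986²/2)·2.5018) / 0.788640 = (-0.208173 + 0.473343) / 0.788640 = 0.336237
d₂ = d₁ − σ√T = 0.336237 − 0.788640 = -0.452402
e^{−rT} = e^{−0.0649·2.5018} = 0.850129
N(−d₁) = 0.368346,  N(−d₂) = 0.674510
Put price V = K·e^{−rT}·N(−d₂) − S·N(−d₁) = 38.872209 − 20.277442 = 18.594768
φ(d₁) = (1/√(2π))·e^{−d₁²/2} = 0.377016
Γ = φ(d₁) / (S·σ·√T) = 0.008684

price = 18.594768
Γ = 0.008684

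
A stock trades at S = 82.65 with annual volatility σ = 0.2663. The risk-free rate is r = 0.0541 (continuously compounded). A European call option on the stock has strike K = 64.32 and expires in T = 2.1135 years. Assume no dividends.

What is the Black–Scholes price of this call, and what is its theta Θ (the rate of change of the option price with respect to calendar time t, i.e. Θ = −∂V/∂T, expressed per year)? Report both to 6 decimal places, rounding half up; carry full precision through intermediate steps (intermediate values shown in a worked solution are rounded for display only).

price = 27.723588
Θ = -3.982806

σ√T = 0.2663·√2.1135 = 0.387144
d₁ = (ln(S/K) + (r+σ²/2)T) / (σ√T) = (ln(82.65/64.32) + (0.0541+0.2663²/2)·2.1135) / 0.387144 = (0.250744 + 0.189281) / 0.387144 = 1.136592
d₂ = d₁ − σ√T = 1.136592 − 0.387144 = 0.749449
e^{−rT} = e^{−0.0541·2.1135} = 0.891954
N(d₁) = 0.872146,  N(d₂) = 0.773207
Call price V = S·N(d₁) − K·e^{−rT}·N(d₂) = 72.082838 − 44.359250 = 27.723588
φ(d₁) = (1/√(2π))·e^{−d₁²/2} = 0.209117
Θ = −S·φ(d₁)·σ/(2√T) − r·K·e^{−rT}·N(d₂) = −1.582971 − 2.399835 = -3.982806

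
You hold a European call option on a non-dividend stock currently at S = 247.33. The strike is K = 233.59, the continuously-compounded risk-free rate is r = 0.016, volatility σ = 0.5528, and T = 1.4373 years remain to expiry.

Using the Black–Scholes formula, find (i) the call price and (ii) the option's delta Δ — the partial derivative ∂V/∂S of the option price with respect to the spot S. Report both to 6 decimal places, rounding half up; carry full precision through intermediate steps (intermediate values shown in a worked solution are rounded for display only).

σ√T = 0.5528·√1.4373 = 0.662738
d₁ = (ln(S/K) + (r+σ²/2)T) / (σ√T) = (ln(247.33/233.59) + (0.016+0.5528²/2)·1.4373) / 0.662738 = (0.057156 + 0.242608) / 0.662738 = 0.452311
d₂ = d₁ − σ√T = 0.452311 − 0.662738 = -0.210427
e^{−rT} = e^{−0.016·1.4373} = 0.977266
N(d₁) = 0.674477,  N(d₂) = 0.416667
Call price V = S·N(d₁) − K·e^{−rT}·N(d₂) = 166.818517 − 95.116580 = 71.701937
Δ = N(d₁) = 0.674477

price = 71.701937
Δ = 0.674477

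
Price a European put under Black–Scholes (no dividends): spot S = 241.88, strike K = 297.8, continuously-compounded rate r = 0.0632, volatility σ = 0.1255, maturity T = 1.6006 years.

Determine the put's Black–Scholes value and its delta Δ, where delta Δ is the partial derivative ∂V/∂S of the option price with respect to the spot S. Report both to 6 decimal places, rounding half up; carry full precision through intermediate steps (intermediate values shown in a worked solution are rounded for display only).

σ√T = 0.1255·√1.6006 = 0.158776
d₁ = (ln(S/K) + (r+σ²/2)T) / (σ√T) = (ln(241.88/297.8) + (0.0632+0.1255²/2)·1.6006) / 0.158776 = (-0.207980 + 0.113763) / 0.158776 = -0.593399
d₂ = d₁ − σ√T = -0.593399 − 0.158776 = -0.752175
e^{−rT} = e^{−0.0632·1.6006} = 0.903790
N(−d₁) = 0.723543,  N(−d₂) = 0.774027
Put price V = K·e^{−rT}·N(−d₂) − S·N(−d₁) = 208.328411 − 175.010542 = 33.317869
Δ = −N(−d₁) = -0.723543

price = 33.317869
Δ = -0.723543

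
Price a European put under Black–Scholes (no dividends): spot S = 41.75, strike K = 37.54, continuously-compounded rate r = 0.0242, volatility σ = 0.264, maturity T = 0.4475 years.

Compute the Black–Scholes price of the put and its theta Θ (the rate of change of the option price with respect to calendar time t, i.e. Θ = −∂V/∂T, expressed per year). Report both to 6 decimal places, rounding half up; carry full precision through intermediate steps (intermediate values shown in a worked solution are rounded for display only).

σ√T = 0.264·√0.4475 = 0.176604
d₁ = (ln(S/K) + (r+σ²/2)T) / (σ√T) = (ln(41.75/37.54) + (0.0242+0.264²/2)·0.4475) / 0.176604 = (0.106292 + 0.026424) / 0.176604 = 0.751492
d₂ = d₁ − σ√T = 0.751492 − 0.176604 = 0.574888
e^{−rT} = e^{−0.0242·0.4475} = 0.989229
N(−d₁) = 0.226178,  N(−d₂) = 0.282684
Put price V = K·e^{−rT}·N(−d₂) − S·N(−d₁) = 10.497642 − 9.442949 = 1.054693
φ(d₁) = (1/√(2π))·e^{−d₁²/2} = 0.300800
Θ = −S·φ(d₁)·σ/(2√T) + r·K·e^{−rT}·N(−d₂) = −2.478063 + 0.254043 = -2.224020

price = 1.054693
Θ = -2.224020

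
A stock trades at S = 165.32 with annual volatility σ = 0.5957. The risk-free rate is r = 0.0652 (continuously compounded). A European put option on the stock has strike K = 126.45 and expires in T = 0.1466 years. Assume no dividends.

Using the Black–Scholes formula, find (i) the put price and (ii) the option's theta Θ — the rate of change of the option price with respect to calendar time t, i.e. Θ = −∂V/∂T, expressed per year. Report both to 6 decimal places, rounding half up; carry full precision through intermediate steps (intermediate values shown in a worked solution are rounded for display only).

σ√T = 0.5957·√0.1466 = 0.228084
d₁ = (ln(S/K) + (r+σ²/2)T) / (σ√T) = (ln(165.32/126.45) + (0.0652+0.5957²/2)·0.1466) / 0.228084 = (0.268036 + 0.035569) / 0.228084 = 1.331113
d₂ = d₁ − σ√T = 1.331113 − 0.228084 = 1.103029
e^{−rT} = e^{−0.0652·0.1466} = 0.990487
N(−d₁) = 0.091576,  N(−d₂) = 0.135007
Put price V = K·e^{−rT}·N(−d₂) − S·N(−d₁) = 16.909263 − 15.139324 = 1.769938
φ(d₁) = (1/√(2π))·e^{−d₁²/2} = 0.164496
Θ = −S·φ(d₁)·σ/(2√T) + r·K·e^{−rT}·N(−d₂) = −21.154903 + 1.102484 = -20.052420

price = 1.769938
Θ = -20.052420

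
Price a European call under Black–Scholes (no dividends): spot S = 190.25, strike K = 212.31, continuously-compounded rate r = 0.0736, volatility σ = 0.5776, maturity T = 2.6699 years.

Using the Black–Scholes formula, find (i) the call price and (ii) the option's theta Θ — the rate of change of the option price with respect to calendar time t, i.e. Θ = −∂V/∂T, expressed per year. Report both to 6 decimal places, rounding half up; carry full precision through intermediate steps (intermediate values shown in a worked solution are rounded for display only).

σ√T = 0.5776·√2.6699 = 0.943789
d₁ = (ln(S/K) + (r+σ²/2)T) / (σ√T) = (ln(190.25/212.31) + (0.0736+0.5776²/2)·2.6699) / 0.943789 = (-0.109708 + 0.641873) / 0.943789 = 0.563860
d₂ = d₁ − σ√T = 0.563860 − 0.943789 = -0.379929
e^{−rT} = e^{−0.0736·2.6699} = 0.821598
N(d₁) = 0.713575,  N(d₂) = 0.351999
Call price V = S·N(d₁) − K·e^{−rT}·N(d₂) = 135.757696 − 61.400411 = 74.357285
φ(d₁) = (1/√(2π))·e^{−d₁²/2} = 0.340307
Θ = −S·φ(d₁)·σ/(2√T) − r·K·e^{−rT}·N(d₂) = −11.443136 − 4.519070 = -15.962206

price = 74.357285
Θ = -15.962206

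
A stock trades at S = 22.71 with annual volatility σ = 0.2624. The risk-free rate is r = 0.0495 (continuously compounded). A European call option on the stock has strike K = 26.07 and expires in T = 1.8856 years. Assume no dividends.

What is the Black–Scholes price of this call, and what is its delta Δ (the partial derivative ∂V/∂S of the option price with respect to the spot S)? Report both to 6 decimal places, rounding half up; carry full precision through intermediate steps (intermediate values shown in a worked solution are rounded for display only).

σ√T = 0.2624·√1.8856 = 0.360320
d₁ = (ln(S/K) + (r+σ²/2)T) / (σ√T) = (ln(22.71/26.07) + (0.0495+0.2624²/2)·1.8856) / 0.360320 = (-0.137980 + 0.158253) / 0.360320 = 0.056263
d₂ = d₁ − σ√T = 0.056263 − 0.360320 = -0.304057
e^{−rT} = e^{−0.0495·1.8856} = 0.910886
N(d₁) = 0.522434,  N(d₂) = 0.380542
Call price V = S·N(d₁) − K·e^{−rT}·N(d₂) = 11.864472 − 9.036660 = 2.827812
Δ = N(d₁) = 0.522434

price = 2.827812
Δ = 0.522434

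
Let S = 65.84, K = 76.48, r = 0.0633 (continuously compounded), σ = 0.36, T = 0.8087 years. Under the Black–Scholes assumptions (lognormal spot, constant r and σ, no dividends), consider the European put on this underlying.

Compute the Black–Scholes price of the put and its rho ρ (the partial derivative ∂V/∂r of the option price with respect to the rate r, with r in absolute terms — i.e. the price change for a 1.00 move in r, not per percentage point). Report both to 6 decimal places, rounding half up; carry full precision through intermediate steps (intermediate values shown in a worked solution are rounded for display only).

σ√T = 0.36·√0.8087 = 0.323740
d₁ = (ln(S/K) + (r+σ²/2)T) / (σ√T) = (ln(65.84/76.48) + (0.0633+0.36²/2)·0.8087) / 0.323740 = (-0.149802 + 0.103594) / 0.323740 = -0.142730
d₂ = d₁ − σ√T = -0.142730 − 0.323740 = -0.466469
e^{−rT} = e^{−0.0633·0.8087} = 0.950097
N(−d₁) = 0.556748,  N(−d₂) = 0.679560
Put price V = K·e^{−rT}·N(−d₂) − S·N(−d₁) = 49.379194 − 36.656295 = 12.722899
ρ = −K·T·e^{−rT}·N(−d₂) = -39.932954

price = 12.722899
ρ = -39.932954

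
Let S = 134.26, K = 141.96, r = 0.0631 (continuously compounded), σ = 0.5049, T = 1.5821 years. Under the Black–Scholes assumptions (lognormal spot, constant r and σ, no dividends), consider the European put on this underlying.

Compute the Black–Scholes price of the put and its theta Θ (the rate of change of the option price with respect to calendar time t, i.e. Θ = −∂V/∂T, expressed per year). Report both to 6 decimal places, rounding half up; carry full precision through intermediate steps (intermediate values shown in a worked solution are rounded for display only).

σ√T = 0.5049·√1.5821 = 0.635071
d₁ = (ln(S/K) + (r+σ²/2)T) / (σ√T) = (ln(134.26/141.96) + (0.0631+0.5049²/2)·1.5821) / 0.635071 = (-0.055767 + 0.301488) / 0.635071 = 0.386919
d₂ = d₁ − σ√T = 0.386919 − 0.635071 = -0.248152
e^{−rT} = e^{−0.0631·1.5821} = 0.904991
N(−d₁) = 0.349408,  N(−d₂) = 0.597992
Put price V = K·e^{−rT}·N(−d₂) − S·N(−d₁) = 76.825477 − 46.911532 = 29.913945
φ(d₁) = (1/√(2π))·e^{−d₁²/2} = 0.370170
Θ = −S·φ(d₁)·σ/(2√T) + r·K·e^{−rT}·N(−d₂) = −9.974860 + 4.847688 = -5.127172

price = 29.913945
Θ = -5.127172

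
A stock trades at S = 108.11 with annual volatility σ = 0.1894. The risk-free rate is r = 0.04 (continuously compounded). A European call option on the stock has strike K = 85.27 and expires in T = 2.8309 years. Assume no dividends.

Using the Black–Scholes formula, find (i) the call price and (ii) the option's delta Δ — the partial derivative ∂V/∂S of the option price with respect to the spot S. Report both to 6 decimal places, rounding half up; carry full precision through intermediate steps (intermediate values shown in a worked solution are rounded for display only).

σ√T = 0.1894·√2.8309 = 0.318671
d₁ = (ln(S/K) + (r+σ²/2)T) / (σ√T) = (ln(108.11/85.27) + (0.04+0.1894²/2)·2.8309) / 0.318671 = (0.237327 + 0.164012) / 0.318671 = 1.259413
d₂ = d₁ − σ√T = 1.259413 − 0.318671 = 0.940742
e^{−rT} = e^{−0.04·2.8309} = 0.892940
N(d₁) = 0.896059,  N(d₂) = 0.826581
Call price V = S·N(d₁) − K·e^{−rT}·N(d₂) = 96.872979 − 62.936728 = 33.936251
Δ = N(d₁) = 0.896059

price = 33.936251
Δ = 0.896059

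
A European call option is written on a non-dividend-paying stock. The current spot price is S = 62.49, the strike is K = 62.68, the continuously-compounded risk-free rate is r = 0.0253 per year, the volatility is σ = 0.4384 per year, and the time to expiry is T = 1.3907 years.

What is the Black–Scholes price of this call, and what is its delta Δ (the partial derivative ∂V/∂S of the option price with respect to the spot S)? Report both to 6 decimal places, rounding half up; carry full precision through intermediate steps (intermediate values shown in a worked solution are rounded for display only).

price = 13.557140
Δ = 0.625774

σ√T = 0.4384·√1.3907 = 0.516996
d₁ = (ln(S/K) + (r+σ²/2)T) / (σ√T) = (ln(62.49/62.68) + (0.0253+0.4384²/2)·1.3907) / 0.516996 = (-0.003036 + 0.168827) / 0.516996 = 0.320682
d₂ = d₁ − σ√T = 0.320682 − 0.516996 = -0.196314
e^{−rT} = e^{−0.0253·1.3907} = 0.965427
N(d₁) = 0.625774,  N(d₂) = 0.422182
Call price V = S·N(d₁) − K·e^{−rT}·N(d₂) = 39.104635 − 25.547495 = 13.557140
Δ = N(d₁) = 0.625774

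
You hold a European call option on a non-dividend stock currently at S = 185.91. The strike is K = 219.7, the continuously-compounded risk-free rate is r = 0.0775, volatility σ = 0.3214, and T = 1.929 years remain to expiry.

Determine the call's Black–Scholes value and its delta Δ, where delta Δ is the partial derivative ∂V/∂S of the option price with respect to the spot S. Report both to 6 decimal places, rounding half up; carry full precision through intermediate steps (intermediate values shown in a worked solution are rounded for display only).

price = 31.508167
Δ = 0.572987

σ√T = 0.3214·√1.929 = 0.446387
d₁ = (ln(S/K) + (r+σ²/2)T) / (σ√T) = (ln(185.91/219.7) + (0.0775+0.3214²/2)·1.929) / 0.446387 = (-0.167000 + 0.249128) / 0.446387 = 0.183984
d₂ = d₁ − σ√T = 0.183984 − 0.446387 = -0.262404
e^{−rT} = e^{−0.0775·1.929} = 0.861141
N(d₁) = 0.572987,  N(d₂) = 0.396505
Call price V = S·N(d₁) − K·e^{−rT}·N(d₂) = 106.524002 − 75.015835 = 31.508167
Δ = N(d₁) = 0.572987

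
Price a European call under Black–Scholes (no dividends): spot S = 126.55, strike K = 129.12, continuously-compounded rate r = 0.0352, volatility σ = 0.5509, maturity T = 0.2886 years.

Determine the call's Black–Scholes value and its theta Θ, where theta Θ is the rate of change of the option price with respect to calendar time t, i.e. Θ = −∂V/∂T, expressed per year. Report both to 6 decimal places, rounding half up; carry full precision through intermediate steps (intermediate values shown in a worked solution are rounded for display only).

price = 14.337431
Θ = -27.642773

σ√T = 0.5509·√0.2886 = 0.295952
d₁ = (ln(S/K) + (r+σ²/2)T) / (σ√T) = (ln(126.55/129.12) + (0.0352+0.5509²/2)·0.2886) / 0.295952 = (-0.020105 + 0.053952) / 0.295952 = 0.114369
d₂ = d₁ − σ√T = 0.114369 − 0.295952 = -0.181583
e^{−rT} = e^{−0.0352·0.2886} = 0.989893
N(d₁) = 0.545527,  N(d₂) = 0.427955
Call price V = S·N(d₁) − K·e^{−rT}·N(d₂) = 69.036490 − 54.699060 = 14.337431
φ(d₁) = (1/√(2π))·e^{−d₁²/2} = 0.396342
Θ = −S·φ(d₁)·σ/(2√T) − r·K·e^{−rT}·N(d₂) = −25.717366 − 1.925407 = -27.642773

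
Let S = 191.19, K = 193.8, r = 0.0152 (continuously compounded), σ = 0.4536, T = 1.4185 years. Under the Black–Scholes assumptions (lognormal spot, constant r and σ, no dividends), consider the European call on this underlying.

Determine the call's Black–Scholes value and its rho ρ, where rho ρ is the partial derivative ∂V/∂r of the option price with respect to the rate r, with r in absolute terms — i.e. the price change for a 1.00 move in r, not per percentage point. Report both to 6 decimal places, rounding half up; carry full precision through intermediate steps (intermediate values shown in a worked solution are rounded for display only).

σ√T = 0.4536·√1.4185 = 0.540241
d₁ = (ln(S/K) + (r+σ²/2)T) / (σ√T) = (ln(191.19/193.8) + (0.0152+0.4536²/2)·1.4185) / 0.540241 = (-0.013559 + 0.167491) / 0.540241 = 0.284933
d₂ = d₁ − σ√T = 0.284933 − 0.540241 = -0.255308
e^{−rT} = e^{−0.0152·1.4185} = 0.978670
N(d₁) = 0.612152,  N(d₂) = 0.399242
Call price V = S·N(d₁) − K·e^{−rT}·N(d₂) = 117.037382 − 75.722790 = 41.314592
ρ = K·T·e^{−rT}·N(d₂) = 107.412778

price = 41.314592
ρ = 107.412778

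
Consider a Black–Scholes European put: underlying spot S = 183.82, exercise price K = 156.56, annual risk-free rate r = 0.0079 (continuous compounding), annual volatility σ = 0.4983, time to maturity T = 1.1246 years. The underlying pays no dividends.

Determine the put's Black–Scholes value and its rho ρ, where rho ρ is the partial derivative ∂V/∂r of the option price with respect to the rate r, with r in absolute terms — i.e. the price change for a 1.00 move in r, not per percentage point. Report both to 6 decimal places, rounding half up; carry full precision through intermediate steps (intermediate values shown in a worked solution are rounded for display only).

σ√T = 0.4983·√1.1246 = 0.528433
d₁ = (ln(S/K) + (r+σ²/2)T) / (σ√T) = (ln(183.82/156.56) + (0.0079+0.4983²/2)·1.1246) / 0.528433 = (0.160518 + 0.148505) / 0.528433 = 0.584791
d₂ = d₁ − σ√T = 0.584791 − 0.528433 = 0.056358
e^{−rT} = e^{−0.0079·1.1246} = 0.991155
N(−d₁) = 0.279344,  N(−d₂) = 0.477528
Put price V = K·e^{−rT}·N(−d₂) − S·N(−d₁) = 74.100577 − 51.349050 = 22.751526
ρ = −K·T·e^{−rT}·N(−d₂) = -83.333508

price = 22.751526
ρ = -83.333508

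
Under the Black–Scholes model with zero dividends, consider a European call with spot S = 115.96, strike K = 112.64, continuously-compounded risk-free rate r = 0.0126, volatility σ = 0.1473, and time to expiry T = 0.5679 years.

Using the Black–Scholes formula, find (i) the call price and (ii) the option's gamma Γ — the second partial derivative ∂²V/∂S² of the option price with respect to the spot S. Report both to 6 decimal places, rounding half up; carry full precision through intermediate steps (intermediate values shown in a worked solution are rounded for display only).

price = 7.368345
Γ = 0.028816

σ√T = 0.1473·√0.5679 = 0.111004
d₁ = (ln(S/K) + (r+σ²/2)T) / (σ√T) = (ln(115.96/112.64) + (0.0126+0.1473²/2)·0.5679) / 0.111004 = (0.029048 + 0.013316) / 0.111004 = 0.381652
d₂ = d₁ − σ√T = 0.381652 − 0.111004 = 0.270648
e^{−rT} = e^{−0.0126·0.5679} = 0.992870
N(d₁) = 0.648640,  N(d₂) = 0.606669
Call price V = S·N(d₁) − K·e^{−rT}·N(d₂) = 75.216320 − 67.847976 = 7.368345
φ(d₁) = (1/√(2π))·e^{−d₁²/2} = 0.370920
Γ = φ(d₁) / (S·σ·√T) = 0.028816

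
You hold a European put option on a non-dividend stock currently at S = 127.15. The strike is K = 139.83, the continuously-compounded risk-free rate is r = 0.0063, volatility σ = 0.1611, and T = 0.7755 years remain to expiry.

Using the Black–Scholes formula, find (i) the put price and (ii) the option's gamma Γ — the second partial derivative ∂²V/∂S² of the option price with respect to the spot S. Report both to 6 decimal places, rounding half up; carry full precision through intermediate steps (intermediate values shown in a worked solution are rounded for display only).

price = 14.996937
Γ = 0.018857

σ√T = 0.1611·√0.7755 = 0.141869
d₁ = (ln(S/K) + (r+σ²/2)T) / (σ√T) = (ln(127.15/139.83) + (0.0063+0.1611²/2)·0.7755) / 0.141869 = (-0.095060 + 0.014949) / 0.141869 = -0.564684
d₂ = d₁ − σ√T = -0.564684 − 0.141869 = -0.706552
e^{−rT} = e^{−0.0063·0.7755} = 0.995126
N(−d₁) = 0.713856,  N(−d₂) = 0.760078
Put price V = K·e^{−rT}·N(−d₂) − S·N(−d₁) = 105.763664 − 90.766727 = 14.996937
φ(d₁) = (1/√(2π))·e^{−d₁²/2} = 0.340149
Γ = φ(d₁) / (S·σ·√T) = 0.018857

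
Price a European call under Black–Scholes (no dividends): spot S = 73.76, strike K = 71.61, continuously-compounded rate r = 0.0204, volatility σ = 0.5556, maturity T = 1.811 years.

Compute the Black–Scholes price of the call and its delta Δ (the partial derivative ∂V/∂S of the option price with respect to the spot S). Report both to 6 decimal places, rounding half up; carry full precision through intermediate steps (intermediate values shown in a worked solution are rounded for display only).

σ√T = 0.5556·√1.811 = 0.747690
d₁ = (ln(S/K) + (r+σ²/2)T) / (σ√T) = (ln(73.76/71.61) + (0.0204+0.5556²/2)·1.811) / 0.747690 = (0.029582 + 0.316464) / 0.747690 = 0.462821
d₂ = d₁ − σ√T = 0.462821 − 0.747690 = -0.284869
e^{−rT} = e^{−0.0204·1.811} = 0.963730
N(d₁) = 0.678254,  N(d₂) = 0.387872
Call price V = S·N(d₁) − K·e^{−rT}·N(d₂) = 50.027981 − 26.768101 = 23.259879
Δ = N(d₁) = 0.678254

price = 23.259879
Δ = 0.678254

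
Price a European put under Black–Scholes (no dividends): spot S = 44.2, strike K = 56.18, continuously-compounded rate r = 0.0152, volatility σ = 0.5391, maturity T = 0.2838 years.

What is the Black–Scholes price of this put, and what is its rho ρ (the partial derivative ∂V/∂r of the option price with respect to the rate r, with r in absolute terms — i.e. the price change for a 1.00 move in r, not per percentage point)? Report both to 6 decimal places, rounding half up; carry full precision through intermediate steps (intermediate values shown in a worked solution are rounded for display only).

price = 13.384740
ρ = -13.214501

σ√T = 0.5391·√0.2838 = 0.287194
d₁ = (ln(S/K) + (r+σ²/2)T) / (σ√T) = (ln(44.2/56.18) + (0.0152+0.5391²/2)·0.2838) / 0.287194 = (-0.239836 + 0.045554) / 0.287194 = -0.676483
d₂ = d₁ − σ√T = -0.676483 − 0.287194 = -0.963677
e^{−rT} = e^{−0.0152·0.2838} = 0.995696
N(−d₁) = 0.750633,  N(−d₂) = 0.832396
Put price V = K·e^{−rT}·N(−d₂) − S·N(−d₁) = 46.562723 − 33.177983 = 13.384740
ρ = −K·T·e^{−rT}·N(−d₂) = -13.214501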